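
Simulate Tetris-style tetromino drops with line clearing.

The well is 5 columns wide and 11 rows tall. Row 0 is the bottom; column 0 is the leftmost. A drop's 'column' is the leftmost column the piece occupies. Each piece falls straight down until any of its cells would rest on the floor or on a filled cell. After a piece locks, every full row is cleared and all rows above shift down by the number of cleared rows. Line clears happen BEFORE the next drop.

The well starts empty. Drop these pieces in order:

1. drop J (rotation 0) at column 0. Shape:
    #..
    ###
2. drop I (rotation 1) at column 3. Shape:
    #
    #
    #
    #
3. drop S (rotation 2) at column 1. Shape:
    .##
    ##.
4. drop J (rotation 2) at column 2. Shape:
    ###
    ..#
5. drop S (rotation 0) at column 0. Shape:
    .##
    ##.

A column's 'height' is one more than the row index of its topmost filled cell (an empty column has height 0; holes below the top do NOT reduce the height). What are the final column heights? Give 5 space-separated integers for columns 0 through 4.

Drop 1: J rot0 at col 0 lands with bottom-row=0; cleared 0 line(s) (total 0); column heights now [2 1 1 0 0], max=2
Drop 2: I rot1 at col 3 lands with bottom-row=0; cleared 0 line(s) (total 0); column heights now [2 1 1 4 0], max=4
Drop 3: S rot2 at col 1 lands with bottom-row=3; cleared 0 line(s) (total 0); column heights now [2 4 5 5 0], max=5
Drop 4: J rot2 at col 2 lands with bottom-row=4; cleared 0 line(s) (total 0); column heights now [2 4 6 6 6], max=6
Drop 5: S rot0 at col 0 lands with bottom-row=5; cleared 1 line(s) (total 1); column heights now [2 6 6 5 5], max=6

Answer: 2 6 6 5 5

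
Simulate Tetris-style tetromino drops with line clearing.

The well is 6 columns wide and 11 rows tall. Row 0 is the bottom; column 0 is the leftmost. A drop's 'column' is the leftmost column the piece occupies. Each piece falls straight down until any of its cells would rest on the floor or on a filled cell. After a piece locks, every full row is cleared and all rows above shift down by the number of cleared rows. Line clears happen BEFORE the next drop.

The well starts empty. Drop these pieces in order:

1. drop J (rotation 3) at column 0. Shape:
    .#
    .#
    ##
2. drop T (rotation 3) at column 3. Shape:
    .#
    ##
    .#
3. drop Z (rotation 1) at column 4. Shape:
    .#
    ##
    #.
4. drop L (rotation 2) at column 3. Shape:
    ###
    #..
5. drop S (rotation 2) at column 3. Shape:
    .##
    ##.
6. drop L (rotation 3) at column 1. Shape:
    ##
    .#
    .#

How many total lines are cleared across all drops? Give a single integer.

Answer: 0

Derivation:
Drop 1: J rot3 at col 0 lands with bottom-row=0; cleared 0 line(s) (total 0); column heights now [1 3 0 0 0 0], max=3
Drop 2: T rot3 at col 3 lands with bottom-row=0; cleared 0 line(s) (total 0); column heights now [1 3 0 2 3 0], max=3
Drop 3: Z rot1 at col 4 lands with bottom-row=3; cleared 0 line(s) (total 0); column heights now [1 3 0 2 5 6], max=6
Drop 4: L rot2 at col 3 lands with bottom-row=5; cleared 0 line(s) (total 0); column heights now [1 3 0 7 7 7], max=7
Drop 5: S rot2 at col 3 lands with bottom-row=7; cleared 0 line(s) (total 0); column heights now [1 3 0 8 9 9], max=9
Drop 6: L rot3 at col 1 lands with bottom-row=1; cleared 0 line(s) (total 0); column heights now [1 4 4 8 9 9], max=9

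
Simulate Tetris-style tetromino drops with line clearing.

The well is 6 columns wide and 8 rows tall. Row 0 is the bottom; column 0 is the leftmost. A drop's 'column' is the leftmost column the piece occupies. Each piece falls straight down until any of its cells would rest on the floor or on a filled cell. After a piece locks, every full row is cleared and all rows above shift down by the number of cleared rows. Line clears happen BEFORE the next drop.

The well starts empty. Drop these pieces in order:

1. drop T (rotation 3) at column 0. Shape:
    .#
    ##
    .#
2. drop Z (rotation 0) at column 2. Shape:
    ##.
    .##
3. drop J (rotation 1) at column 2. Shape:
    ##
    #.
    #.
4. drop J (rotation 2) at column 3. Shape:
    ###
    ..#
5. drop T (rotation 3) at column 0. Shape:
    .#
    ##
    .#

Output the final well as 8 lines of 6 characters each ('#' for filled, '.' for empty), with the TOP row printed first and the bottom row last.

Drop 1: T rot3 at col 0 lands with bottom-row=0; cleared 0 line(s) (total 0); column heights now [2 3 0 0 0 0], max=3
Drop 2: Z rot0 at col 2 lands with bottom-row=0; cleared 0 line(s) (total 0); column heights now [2 3 2 2 1 0], max=3
Drop 3: J rot1 at col 2 lands with bottom-row=2; cleared 0 line(s) (total 0); column heights now [2 3 5 5 1 0], max=5
Drop 4: J rot2 at col 3 lands with bottom-row=4; cleared 0 line(s) (total 0); column heights now [2 3 5 6 6 6], max=6
Drop 5: T rot3 at col 0 lands with bottom-row=3; cleared 0 line(s) (total 0); column heights now [5 6 5 6 6 6], max=6

Answer: ......
......
.#.###
####.#
.##...
.##...
####..
.#.##.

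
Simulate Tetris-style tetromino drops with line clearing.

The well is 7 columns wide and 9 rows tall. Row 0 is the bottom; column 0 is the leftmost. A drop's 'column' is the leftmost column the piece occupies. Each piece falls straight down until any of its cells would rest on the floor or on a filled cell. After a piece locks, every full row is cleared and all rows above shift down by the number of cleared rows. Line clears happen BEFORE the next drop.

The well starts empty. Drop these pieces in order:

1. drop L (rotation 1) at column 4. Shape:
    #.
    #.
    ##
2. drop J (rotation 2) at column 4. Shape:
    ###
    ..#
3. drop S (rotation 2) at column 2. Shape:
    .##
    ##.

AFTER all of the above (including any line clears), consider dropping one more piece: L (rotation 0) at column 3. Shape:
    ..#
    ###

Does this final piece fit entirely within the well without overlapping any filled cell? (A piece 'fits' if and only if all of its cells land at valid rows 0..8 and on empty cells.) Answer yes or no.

Drop 1: L rot1 at col 4 lands with bottom-row=0; cleared 0 line(s) (total 0); column heights now [0 0 0 0 3 1 0], max=3
Drop 2: J rot2 at col 4 lands with bottom-row=2; cleared 0 line(s) (total 0); column heights now [0 0 0 0 4 4 4], max=4
Drop 3: S rot2 at col 2 lands with bottom-row=3; cleared 0 line(s) (total 0); column heights now [0 0 4 5 5 4 4], max=5
Test piece L rot0 at col 3 (width 3): heights before test = [0 0 4 5 5 4 4]; fits = True

Answer: yes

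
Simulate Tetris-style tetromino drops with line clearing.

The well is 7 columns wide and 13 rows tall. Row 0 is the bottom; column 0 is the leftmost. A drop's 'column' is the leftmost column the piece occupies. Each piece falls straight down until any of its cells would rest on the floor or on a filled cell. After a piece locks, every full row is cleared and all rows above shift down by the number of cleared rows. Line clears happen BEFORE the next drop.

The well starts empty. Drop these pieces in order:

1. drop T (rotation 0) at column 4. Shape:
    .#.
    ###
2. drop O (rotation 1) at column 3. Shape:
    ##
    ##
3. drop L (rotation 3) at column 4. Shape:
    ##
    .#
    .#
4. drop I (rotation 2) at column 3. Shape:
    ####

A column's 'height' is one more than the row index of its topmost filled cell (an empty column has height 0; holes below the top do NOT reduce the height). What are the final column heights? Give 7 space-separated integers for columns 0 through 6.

Answer: 0 0 0 6 6 6 6

Derivation:
Drop 1: T rot0 at col 4 lands with bottom-row=0; cleared 0 line(s) (total 0); column heights now [0 0 0 0 1 2 1], max=2
Drop 2: O rot1 at col 3 lands with bottom-row=1; cleared 0 line(s) (total 0); column heights now [0 0 0 3 3 2 1], max=3
Drop 3: L rot3 at col 4 lands with bottom-row=2; cleared 0 line(s) (total 0); column heights now [0 0 0 3 5 5 1], max=5
Drop 4: I rot2 at col 3 lands with bottom-row=5; cleared 0 line(s) (total 0); column heights now [0 0 0 6 6 6 6], max=6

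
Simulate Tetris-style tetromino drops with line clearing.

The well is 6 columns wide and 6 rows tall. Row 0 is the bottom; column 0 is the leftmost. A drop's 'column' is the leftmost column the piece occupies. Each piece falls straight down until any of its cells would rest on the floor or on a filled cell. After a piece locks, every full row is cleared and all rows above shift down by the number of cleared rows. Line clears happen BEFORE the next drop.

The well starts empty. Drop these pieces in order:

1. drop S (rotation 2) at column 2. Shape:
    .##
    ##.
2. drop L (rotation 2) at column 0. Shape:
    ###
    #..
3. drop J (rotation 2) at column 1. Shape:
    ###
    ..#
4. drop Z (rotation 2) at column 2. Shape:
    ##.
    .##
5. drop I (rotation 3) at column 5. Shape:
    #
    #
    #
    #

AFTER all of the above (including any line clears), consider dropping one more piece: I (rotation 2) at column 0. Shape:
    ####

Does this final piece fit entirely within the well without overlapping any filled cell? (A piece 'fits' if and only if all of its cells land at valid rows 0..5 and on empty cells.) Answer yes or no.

Answer: yes

Derivation:
Drop 1: S rot2 at col 2 lands with bottom-row=0; cleared 0 line(s) (total 0); column heights now [0 0 1 2 2 0], max=2
Drop 2: L rot2 at col 0 lands with bottom-row=0; cleared 0 line(s) (total 0); column heights now [2 2 2 2 2 0], max=2
Drop 3: J rot2 at col 1 lands with bottom-row=2; cleared 0 line(s) (total 0); column heights now [2 4 4 4 2 0], max=4
Drop 4: Z rot2 at col 2 lands with bottom-row=4; cleared 0 line(s) (total 0); column heights now [2 4 6 6 5 0], max=6
Drop 5: I rot3 at col 5 lands with bottom-row=0; cleared 1 line(s) (total 1); column heights now [1 3 5 5 4 3], max=5
Test piece I rot2 at col 0 (width 4): heights before test = [1 3 5 5 4 3]; fits = True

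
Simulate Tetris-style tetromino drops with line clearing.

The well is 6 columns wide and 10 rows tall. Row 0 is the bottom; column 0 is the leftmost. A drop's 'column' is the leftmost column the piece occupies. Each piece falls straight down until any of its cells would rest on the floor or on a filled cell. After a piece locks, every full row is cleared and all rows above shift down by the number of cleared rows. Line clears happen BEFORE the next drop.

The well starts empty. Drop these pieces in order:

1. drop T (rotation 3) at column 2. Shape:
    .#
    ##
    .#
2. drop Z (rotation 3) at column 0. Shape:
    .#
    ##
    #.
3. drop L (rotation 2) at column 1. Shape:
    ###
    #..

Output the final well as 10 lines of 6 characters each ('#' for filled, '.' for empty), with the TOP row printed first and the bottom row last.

Drop 1: T rot3 at col 2 lands with bottom-row=0; cleared 0 line(s) (total 0); column heights now [0 0 2 3 0 0], max=3
Drop 2: Z rot3 at col 0 lands with bottom-row=0; cleared 0 line(s) (total 0); column heights now [2 3 2 3 0 0], max=3
Drop 3: L rot2 at col 1 lands with bottom-row=3; cleared 0 line(s) (total 0); column heights now [2 5 5 5 0 0], max=5

Answer: ......
......
......
......
......
.###..
.#....
.#.#..
####..
#..#..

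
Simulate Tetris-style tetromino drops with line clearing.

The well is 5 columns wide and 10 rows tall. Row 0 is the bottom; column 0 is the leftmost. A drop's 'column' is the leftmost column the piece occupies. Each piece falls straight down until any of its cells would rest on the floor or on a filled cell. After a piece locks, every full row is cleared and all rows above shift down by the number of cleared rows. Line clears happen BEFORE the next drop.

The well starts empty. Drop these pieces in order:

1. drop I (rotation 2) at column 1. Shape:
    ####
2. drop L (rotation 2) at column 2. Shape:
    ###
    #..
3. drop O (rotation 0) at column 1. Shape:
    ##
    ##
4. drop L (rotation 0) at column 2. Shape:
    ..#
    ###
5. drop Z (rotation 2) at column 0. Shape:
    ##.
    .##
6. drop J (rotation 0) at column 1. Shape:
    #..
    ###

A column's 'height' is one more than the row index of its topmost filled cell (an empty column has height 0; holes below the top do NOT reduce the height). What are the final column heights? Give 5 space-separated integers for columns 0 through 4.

Answer: 8 10 9 9 7

Derivation:
Drop 1: I rot2 at col 1 lands with bottom-row=0; cleared 0 line(s) (total 0); column heights now [0 1 1 1 1], max=1
Drop 2: L rot2 at col 2 lands with bottom-row=1; cleared 0 line(s) (total 0); column heights now [0 1 3 3 3], max=3
Drop 3: O rot0 at col 1 lands with bottom-row=3; cleared 0 line(s) (total 0); column heights now [0 5 5 3 3], max=5
Drop 4: L rot0 at col 2 lands with bottom-row=5; cleared 0 line(s) (total 0); column heights now [0 5 6 6 7], max=7
Drop 5: Z rot2 at col 0 lands with bottom-row=6; cleared 0 line(s) (total 0); column heights now [8 8 7 6 7], max=8
Drop 6: J rot0 at col 1 lands with bottom-row=8; cleared 0 line(s) (total 0); column heights now [8 10 9 9 7], max=10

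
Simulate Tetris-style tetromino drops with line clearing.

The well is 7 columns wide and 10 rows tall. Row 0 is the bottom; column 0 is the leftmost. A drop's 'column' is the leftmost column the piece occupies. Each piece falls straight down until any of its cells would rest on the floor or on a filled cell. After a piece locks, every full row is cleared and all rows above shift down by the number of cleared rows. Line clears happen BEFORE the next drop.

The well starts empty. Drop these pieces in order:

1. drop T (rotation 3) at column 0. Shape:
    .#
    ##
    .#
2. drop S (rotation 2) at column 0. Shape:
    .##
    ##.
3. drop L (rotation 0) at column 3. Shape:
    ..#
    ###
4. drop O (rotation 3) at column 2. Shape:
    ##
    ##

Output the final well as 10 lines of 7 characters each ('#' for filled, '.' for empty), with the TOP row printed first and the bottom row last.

Answer: .......
.......
.......
..##...
..##...
.##....
##.....
.#.....
##...#.
.#.###.

Derivation:
Drop 1: T rot3 at col 0 lands with bottom-row=0; cleared 0 line(s) (total 0); column heights now [2 3 0 0 0 0 0], max=3
Drop 2: S rot2 at col 0 lands with bottom-row=3; cleared 0 line(s) (total 0); column heights now [4 5 5 0 0 0 0], max=5
Drop 3: L rot0 at col 3 lands with bottom-row=0; cleared 0 line(s) (total 0); column heights now [4 5 5 1 1 2 0], max=5
Drop 4: O rot3 at col 2 lands with bottom-row=5; cleared 0 line(s) (total 0); column heights now [4 5 7 7 1 2 0], max=7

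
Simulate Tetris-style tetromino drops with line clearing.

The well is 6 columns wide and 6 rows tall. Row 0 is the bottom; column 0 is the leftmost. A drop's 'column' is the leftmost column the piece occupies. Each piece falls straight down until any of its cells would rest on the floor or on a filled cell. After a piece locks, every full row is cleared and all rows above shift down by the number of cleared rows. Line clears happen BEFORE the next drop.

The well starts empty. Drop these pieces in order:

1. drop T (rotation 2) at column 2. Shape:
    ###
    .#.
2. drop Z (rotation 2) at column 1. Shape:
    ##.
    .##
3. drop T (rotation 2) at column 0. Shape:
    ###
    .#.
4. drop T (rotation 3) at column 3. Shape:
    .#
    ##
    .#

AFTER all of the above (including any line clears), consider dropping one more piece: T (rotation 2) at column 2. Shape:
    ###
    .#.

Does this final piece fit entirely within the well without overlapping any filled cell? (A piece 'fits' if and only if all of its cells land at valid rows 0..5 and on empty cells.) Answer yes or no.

Answer: no

Derivation:
Drop 1: T rot2 at col 2 lands with bottom-row=0; cleared 0 line(s) (total 0); column heights now [0 0 2 2 2 0], max=2
Drop 2: Z rot2 at col 1 lands with bottom-row=2; cleared 0 line(s) (total 0); column heights now [0 4 4 3 2 0], max=4
Drop 3: T rot2 at col 0 lands with bottom-row=4; cleared 0 line(s) (total 0); column heights now [6 6 6 3 2 0], max=6
Drop 4: T rot3 at col 3 lands with bottom-row=2; cleared 0 line(s) (total 0); column heights now [6 6 6 4 5 0], max=6
Test piece T rot2 at col 2 (width 3): heights before test = [6 6 6 4 5 0]; fits = False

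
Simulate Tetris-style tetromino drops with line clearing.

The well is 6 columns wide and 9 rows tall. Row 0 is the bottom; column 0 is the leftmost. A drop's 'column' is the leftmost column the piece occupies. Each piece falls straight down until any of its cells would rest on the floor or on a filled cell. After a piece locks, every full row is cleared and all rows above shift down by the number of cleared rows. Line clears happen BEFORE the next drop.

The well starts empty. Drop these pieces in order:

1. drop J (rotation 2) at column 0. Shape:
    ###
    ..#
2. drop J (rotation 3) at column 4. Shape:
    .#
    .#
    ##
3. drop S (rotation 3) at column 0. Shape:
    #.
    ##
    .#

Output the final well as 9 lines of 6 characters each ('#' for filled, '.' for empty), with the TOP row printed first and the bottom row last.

Drop 1: J rot2 at col 0 lands with bottom-row=0; cleared 0 line(s) (total 0); column heights now [2 2 2 0 0 0], max=2
Drop 2: J rot3 at col 4 lands with bottom-row=0; cleared 0 line(s) (total 0); column heights now [2 2 2 0 1 3], max=3
Drop 3: S rot3 at col 0 lands with bottom-row=2; cleared 0 line(s) (total 0); column heights now [5 4 2 0 1 3], max=5

Answer: ......
......
......
......
#.....
##....
.#...#
###..#
..#.##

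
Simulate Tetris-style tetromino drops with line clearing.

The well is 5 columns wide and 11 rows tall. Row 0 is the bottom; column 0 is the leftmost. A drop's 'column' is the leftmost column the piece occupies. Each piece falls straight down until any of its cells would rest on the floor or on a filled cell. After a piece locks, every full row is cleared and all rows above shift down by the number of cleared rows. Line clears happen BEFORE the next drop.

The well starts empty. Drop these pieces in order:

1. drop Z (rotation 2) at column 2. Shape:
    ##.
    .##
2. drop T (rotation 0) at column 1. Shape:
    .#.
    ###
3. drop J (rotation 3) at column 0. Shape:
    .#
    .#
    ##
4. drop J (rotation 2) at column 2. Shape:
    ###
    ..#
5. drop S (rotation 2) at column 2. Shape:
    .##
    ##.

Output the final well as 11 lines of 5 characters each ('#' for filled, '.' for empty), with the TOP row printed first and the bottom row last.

Answer: .....
.....
.....
.....
...##
.###.
.####
###.#
.###.
..##.
...##

Derivation:
Drop 1: Z rot2 at col 2 lands with bottom-row=0; cleared 0 line(s) (total 0); column heights now [0 0 2 2 1], max=2
Drop 2: T rot0 at col 1 lands with bottom-row=2; cleared 0 line(s) (total 0); column heights now [0 3 4 3 1], max=4
Drop 3: J rot3 at col 0 lands with bottom-row=3; cleared 0 line(s) (total 0); column heights now [4 6 4 3 1], max=6
Drop 4: J rot2 at col 2 lands with bottom-row=3; cleared 0 line(s) (total 0); column heights now [4 6 5 5 5], max=6
Drop 5: S rot2 at col 2 lands with bottom-row=5; cleared 0 line(s) (total 0); column heights now [4 6 6 7 7], max=7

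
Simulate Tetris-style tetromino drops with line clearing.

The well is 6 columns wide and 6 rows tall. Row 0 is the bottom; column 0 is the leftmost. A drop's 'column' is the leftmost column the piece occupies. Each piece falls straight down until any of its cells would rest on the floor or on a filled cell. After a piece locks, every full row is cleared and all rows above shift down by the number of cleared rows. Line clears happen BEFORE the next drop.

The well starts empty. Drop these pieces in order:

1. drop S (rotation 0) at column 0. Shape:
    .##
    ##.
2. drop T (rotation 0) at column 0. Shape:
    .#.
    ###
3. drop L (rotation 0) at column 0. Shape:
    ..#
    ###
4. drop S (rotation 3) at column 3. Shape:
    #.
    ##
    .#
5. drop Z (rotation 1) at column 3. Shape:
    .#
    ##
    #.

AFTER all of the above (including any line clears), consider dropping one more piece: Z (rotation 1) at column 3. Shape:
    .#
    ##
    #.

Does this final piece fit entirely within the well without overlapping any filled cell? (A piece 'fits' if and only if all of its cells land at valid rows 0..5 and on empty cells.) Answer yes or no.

Drop 1: S rot0 at col 0 lands with bottom-row=0; cleared 0 line(s) (total 0); column heights now [1 2 2 0 0 0], max=2
Drop 2: T rot0 at col 0 lands with bottom-row=2; cleared 0 line(s) (total 0); column heights now [3 4 3 0 0 0], max=4
Drop 3: L rot0 at col 0 lands with bottom-row=4; cleared 0 line(s) (total 0); column heights now [5 5 6 0 0 0], max=6
Drop 4: S rot3 at col 3 lands with bottom-row=0; cleared 0 line(s) (total 0); column heights now [5 5 6 3 2 0], max=6
Drop 5: Z rot1 at col 3 lands with bottom-row=3; cleared 0 line(s) (total 0); column heights now [5 5 6 5 6 0], max=6
Test piece Z rot1 at col 3 (width 2): heights before test = [5 5 6 5 6 0]; fits = False

Answer: no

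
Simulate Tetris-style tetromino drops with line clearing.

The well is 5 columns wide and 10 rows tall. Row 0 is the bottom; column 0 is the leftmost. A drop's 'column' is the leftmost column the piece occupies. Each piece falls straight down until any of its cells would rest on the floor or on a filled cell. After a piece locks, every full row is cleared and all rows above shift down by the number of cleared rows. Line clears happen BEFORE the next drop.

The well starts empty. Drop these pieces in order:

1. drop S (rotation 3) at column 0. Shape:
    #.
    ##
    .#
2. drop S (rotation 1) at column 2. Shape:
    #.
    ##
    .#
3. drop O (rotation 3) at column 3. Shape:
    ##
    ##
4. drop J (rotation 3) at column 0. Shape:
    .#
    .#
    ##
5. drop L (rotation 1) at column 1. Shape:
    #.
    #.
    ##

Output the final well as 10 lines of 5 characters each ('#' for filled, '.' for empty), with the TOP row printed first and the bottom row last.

Answer: .....
.#...
.#...
.##..
.#...
.#...
##.##
#.###
####.
.#.#.

Derivation:
Drop 1: S rot3 at col 0 lands with bottom-row=0; cleared 0 line(s) (total 0); column heights now [3 2 0 0 0], max=3
Drop 2: S rot1 at col 2 lands with bottom-row=0; cleared 0 line(s) (total 0); column heights now [3 2 3 2 0], max=3
Drop 3: O rot3 at col 3 lands with bottom-row=2; cleared 0 line(s) (total 0); column heights now [3 2 3 4 4], max=4
Drop 4: J rot3 at col 0 lands with bottom-row=3; cleared 0 line(s) (total 0); column heights now [4 6 3 4 4], max=6
Drop 5: L rot1 at col 1 lands with bottom-row=6; cleared 0 line(s) (total 0); column heights now [4 9 7 4 4], max=9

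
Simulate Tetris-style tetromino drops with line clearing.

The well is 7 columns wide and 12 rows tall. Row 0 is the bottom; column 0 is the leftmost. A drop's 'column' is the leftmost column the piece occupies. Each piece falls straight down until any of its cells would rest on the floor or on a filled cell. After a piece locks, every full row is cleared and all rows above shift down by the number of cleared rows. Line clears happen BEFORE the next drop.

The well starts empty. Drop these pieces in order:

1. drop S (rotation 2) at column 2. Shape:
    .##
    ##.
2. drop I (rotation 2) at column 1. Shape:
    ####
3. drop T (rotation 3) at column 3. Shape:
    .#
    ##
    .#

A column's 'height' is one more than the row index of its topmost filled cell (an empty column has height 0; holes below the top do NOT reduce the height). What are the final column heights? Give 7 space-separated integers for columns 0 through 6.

Answer: 0 3 3 5 6 0 0

Derivation:
Drop 1: S rot2 at col 2 lands with bottom-row=0; cleared 0 line(s) (total 0); column heights now [0 0 1 2 2 0 0], max=2
Drop 2: I rot2 at col 1 lands with bottom-row=2; cleared 0 line(s) (total 0); column heights now [0 3 3 3 3 0 0], max=3
Drop 3: T rot3 at col 3 lands with bottom-row=3; cleared 0 line(s) (total 0); column heights now [0 3 3 5 6 0 0], max=6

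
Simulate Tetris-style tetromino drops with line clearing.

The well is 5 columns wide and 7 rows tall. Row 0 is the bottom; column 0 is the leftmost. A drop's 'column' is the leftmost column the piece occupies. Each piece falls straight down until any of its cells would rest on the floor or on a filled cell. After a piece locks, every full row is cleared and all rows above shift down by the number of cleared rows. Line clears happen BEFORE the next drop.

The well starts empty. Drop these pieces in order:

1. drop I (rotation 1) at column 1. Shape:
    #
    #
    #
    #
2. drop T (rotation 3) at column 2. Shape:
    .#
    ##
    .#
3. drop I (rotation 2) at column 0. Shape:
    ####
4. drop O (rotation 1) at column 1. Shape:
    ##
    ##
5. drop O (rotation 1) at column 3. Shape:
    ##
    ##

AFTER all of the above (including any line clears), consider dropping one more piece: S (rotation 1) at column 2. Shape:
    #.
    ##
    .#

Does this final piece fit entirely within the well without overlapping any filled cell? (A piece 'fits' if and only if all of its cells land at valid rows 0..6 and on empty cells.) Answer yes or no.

Answer: no

Derivation:
Drop 1: I rot1 at col 1 lands with bottom-row=0; cleared 0 line(s) (total 0); column heights now [0 4 0 0 0], max=4
Drop 2: T rot3 at col 2 lands with bottom-row=0; cleared 0 line(s) (total 0); column heights now [0 4 2 3 0], max=4
Drop 3: I rot2 at col 0 lands with bottom-row=4; cleared 0 line(s) (total 0); column heights now [5 5 5 5 0], max=5
Drop 4: O rot1 at col 1 lands with bottom-row=5; cleared 0 line(s) (total 0); column heights now [5 7 7 5 0], max=7
Drop 5: O rot1 at col 3 lands with bottom-row=5; cleared 0 line(s) (total 0); column heights now [5 7 7 7 7], max=7
Test piece S rot1 at col 2 (width 2): heights before test = [5 7 7 7 7]; fits = False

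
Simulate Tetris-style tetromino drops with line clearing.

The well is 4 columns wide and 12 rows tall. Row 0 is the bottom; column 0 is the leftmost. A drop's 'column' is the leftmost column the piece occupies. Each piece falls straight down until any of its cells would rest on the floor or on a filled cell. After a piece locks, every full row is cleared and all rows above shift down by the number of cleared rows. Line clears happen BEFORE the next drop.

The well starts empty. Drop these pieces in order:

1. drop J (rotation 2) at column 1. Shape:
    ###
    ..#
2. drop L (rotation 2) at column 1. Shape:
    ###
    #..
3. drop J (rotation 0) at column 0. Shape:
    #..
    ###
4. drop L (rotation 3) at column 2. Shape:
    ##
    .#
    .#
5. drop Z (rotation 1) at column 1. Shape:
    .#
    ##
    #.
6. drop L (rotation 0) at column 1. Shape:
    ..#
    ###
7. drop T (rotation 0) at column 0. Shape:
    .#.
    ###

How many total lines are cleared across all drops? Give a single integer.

Drop 1: J rot2 at col 1 lands with bottom-row=0; cleared 0 line(s) (total 0); column heights now [0 2 2 2], max=2
Drop 2: L rot2 at col 1 lands with bottom-row=2; cleared 0 line(s) (total 0); column heights now [0 4 4 4], max=4
Drop 3: J rot0 at col 0 lands with bottom-row=4; cleared 0 line(s) (total 0); column heights now [6 5 5 4], max=6
Drop 4: L rot3 at col 2 lands with bottom-row=4; cleared 1 line(s) (total 1); column heights now [5 4 6 6], max=6
Drop 5: Z rot1 at col 1 lands with bottom-row=5; cleared 0 line(s) (total 1); column heights now [5 7 8 6], max=8
Drop 6: L rot0 at col 1 lands with bottom-row=8; cleared 0 line(s) (total 1); column heights now [5 9 9 10], max=10
Drop 7: T rot0 at col 0 lands with bottom-row=9; cleared 1 line(s) (total 2); column heights now [5 10 9 9], max=10

Answer: 2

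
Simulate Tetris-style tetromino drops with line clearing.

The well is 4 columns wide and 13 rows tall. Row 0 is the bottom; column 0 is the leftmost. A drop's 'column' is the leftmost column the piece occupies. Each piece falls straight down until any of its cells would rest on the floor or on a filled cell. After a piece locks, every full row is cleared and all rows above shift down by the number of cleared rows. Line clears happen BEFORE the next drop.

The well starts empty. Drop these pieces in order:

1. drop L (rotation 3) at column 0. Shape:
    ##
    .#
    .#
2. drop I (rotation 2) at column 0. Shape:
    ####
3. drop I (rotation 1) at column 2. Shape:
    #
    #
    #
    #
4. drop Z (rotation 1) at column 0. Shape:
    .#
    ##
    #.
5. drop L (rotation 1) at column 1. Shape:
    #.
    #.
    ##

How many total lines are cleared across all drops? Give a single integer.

Drop 1: L rot3 at col 0 lands with bottom-row=0; cleared 0 line(s) (total 0); column heights now [3 3 0 0], max=3
Drop 2: I rot2 at col 0 lands with bottom-row=3; cleared 1 line(s) (total 1); column heights now [3 3 0 0], max=3
Drop 3: I rot1 at col 2 lands with bottom-row=0; cleared 0 line(s) (total 1); column heights now [3 3 4 0], max=4
Drop 4: Z rot1 at col 0 lands with bottom-row=3; cleared 0 line(s) (total 1); column heights now [5 6 4 0], max=6
Drop 5: L rot1 at col 1 lands with bottom-row=6; cleared 0 line(s) (total 1); column heights now [5 9 7 0], max=9

Answer: 1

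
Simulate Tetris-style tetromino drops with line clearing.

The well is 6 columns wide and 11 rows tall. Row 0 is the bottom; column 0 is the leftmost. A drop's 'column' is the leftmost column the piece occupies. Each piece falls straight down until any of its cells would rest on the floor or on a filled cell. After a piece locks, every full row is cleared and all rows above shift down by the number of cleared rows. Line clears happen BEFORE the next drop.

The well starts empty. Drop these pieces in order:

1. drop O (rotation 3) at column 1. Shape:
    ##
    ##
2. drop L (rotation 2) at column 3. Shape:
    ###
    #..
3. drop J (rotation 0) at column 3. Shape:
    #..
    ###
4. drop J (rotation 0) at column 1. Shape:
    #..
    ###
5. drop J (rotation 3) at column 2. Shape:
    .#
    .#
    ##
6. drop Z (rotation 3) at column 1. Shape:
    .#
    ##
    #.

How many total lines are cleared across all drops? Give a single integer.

Drop 1: O rot3 at col 1 lands with bottom-row=0; cleared 0 line(s) (total 0); column heights now [0 2 2 0 0 0], max=2
Drop 2: L rot2 at col 3 lands with bottom-row=0; cleared 0 line(s) (total 0); column heights now [0 2 2 2 2 2], max=2
Drop 3: J rot0 at col 3 lands with bottom-row=2; cleared 0 line(s) (total 0); column heights now [0 2 2 4 3 3], max=4
Drop 4: J rot0 at col 1 lands with bottom-row=4; cleared 0 line(s) (total 0); column heights now [0 6 5 5 3 3], max=6
Drop 5: J rot3 at col 2 lands with bottom-row=5; cleared 0 line(s) (total 0); column heights now [0 6 6 8 3 3], max=8
Drop 6: Z rot3 at col 1 lands with bottom-row=6; cleared 0 line(s) (total 0); column heights now [0 8 9 8 3 3], max=9

Answer: 0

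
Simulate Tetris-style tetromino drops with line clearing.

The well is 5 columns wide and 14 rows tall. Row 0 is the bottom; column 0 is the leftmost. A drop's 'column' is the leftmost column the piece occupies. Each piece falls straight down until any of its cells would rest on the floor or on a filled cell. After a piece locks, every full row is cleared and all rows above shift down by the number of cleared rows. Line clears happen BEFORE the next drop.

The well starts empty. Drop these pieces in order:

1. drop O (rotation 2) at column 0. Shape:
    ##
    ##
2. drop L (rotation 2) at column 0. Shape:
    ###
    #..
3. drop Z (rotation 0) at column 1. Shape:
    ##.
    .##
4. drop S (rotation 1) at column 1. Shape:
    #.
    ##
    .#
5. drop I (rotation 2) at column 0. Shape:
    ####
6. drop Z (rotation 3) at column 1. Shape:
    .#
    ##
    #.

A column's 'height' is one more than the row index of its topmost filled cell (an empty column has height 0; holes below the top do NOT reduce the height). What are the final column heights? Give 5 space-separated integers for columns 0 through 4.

Drop 1: O rot2 at col 0 lands with bottom-row=0; cleared 0 line(s) (total 0); column heights now [2 2 0 0 0], max=2
Drop 2: L rot2 at col 0 lands with bottom-row=2; cleared 0 line(s) (total 0); column heights now [4 4 4 0 0], max=4
Drop 3: Z rot0 at col 1 lands with bottom-row=4; cleared 0 line(s) (total 0); column heights now [4 6 6 5 0], max=6
Drop 4: S rot1 at col 1 lands with bottom-row=6; cleared 0 line(s) (total 0); column heights now [4 9 8 5 0], max=9
Drop 5: I rot2 at col 0 lands with bottom-row=9; cleared 0 line(s) (total 0); column heights now [10 10 10 10 0], max=10
Drop 6: Z rot3 at col 1 lands with bottom-row=10; cleared 0 line(s) (total 0); column heights now [10 12 13 10 0], max=13

Answer: 10 12 13 10 0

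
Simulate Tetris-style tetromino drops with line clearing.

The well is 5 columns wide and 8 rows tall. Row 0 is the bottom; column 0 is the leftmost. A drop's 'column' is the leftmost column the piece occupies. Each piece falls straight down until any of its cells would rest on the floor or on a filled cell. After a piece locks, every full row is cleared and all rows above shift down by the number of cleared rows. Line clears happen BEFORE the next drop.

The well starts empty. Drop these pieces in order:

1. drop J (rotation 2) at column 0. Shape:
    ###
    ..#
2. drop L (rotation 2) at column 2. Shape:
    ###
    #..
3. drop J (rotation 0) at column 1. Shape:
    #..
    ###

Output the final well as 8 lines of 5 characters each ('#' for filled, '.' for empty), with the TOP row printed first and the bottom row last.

Answer: .....
.....
.#...
.###.
..###
..#..
###..
..#..

Derivation:
Drop 1: J rot2 at col 0 lands with bottom-row=0; cleared 0 line(s) (total 0); column heights now [2 2 2 0 0], max=2
Drop 2: L rot2 at col 2 lands with bottom-row=2; cleared 0 line(s) (total 0); column heights now [2 2 4 4 4], max=4
Drop 3: J rot0 at col 1 lands with bottom-row=4; cleared 0 line(s) (total 0); column heights now [2 6 5 5 4], max=6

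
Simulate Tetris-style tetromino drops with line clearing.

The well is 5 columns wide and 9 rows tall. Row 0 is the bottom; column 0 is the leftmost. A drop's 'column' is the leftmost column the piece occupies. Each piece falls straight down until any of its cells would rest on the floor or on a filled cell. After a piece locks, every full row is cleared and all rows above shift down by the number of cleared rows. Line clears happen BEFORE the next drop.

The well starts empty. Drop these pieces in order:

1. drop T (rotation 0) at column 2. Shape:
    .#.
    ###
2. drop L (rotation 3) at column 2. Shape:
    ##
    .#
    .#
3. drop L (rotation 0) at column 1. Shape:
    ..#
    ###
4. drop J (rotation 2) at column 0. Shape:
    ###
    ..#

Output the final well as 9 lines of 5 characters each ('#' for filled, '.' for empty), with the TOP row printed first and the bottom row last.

Drop 1: T rot0 at col 2 lands with bottom-row=0; cleared 0 line(s) (total 0); column heights now [0 0 1 2 1], max=2
Drop 2: L rot3 at col 2 lands with bottom-row=2; cleared 0 line(s) (total 0); column heights now [0 0 5 5 1], max=5
Drop 3: L rot0 at col 1 lands with bottom-row=5; cleared 0 line(s) (total 0); column heights now [0 6 6 7 1], max=7
Drop 4: J rot2 at col 0 lands with bottom-row=6; cleared 0 line(s) (total 0); column heights now [8 8 8 7 1], max=8

Answer: .....
###..
..##.
.###.
..##.
...#.
...#.
...#.
..###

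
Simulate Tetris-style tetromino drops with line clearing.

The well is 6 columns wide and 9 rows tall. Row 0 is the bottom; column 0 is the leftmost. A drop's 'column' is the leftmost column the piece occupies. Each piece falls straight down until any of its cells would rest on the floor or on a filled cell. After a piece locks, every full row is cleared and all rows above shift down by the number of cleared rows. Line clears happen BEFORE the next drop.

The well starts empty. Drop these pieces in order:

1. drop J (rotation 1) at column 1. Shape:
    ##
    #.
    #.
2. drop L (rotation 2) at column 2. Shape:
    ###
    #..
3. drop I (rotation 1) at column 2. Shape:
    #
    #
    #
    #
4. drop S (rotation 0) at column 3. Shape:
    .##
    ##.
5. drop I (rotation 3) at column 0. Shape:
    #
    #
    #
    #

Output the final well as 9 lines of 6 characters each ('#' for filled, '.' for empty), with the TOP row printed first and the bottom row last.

Drop 1: J rot1 at col 1 lands with bottom-row=0; cleared 0 line(s) (total 0); column heights now [0 3 3 0 0 0], max=3
Drop 2: L rot2 at col 2 lands with bottom-row=3; cleared 0 line(s) (total 0); column heights now [0 3 5 5 5 0], max=5
Drop 3: I rot1 at col 2 lands with bottom-row=5; cleared 0 line(s) (total 0); column heights now [0 3 9 5 5 0], max=9
Drop 4: S rot0 at col 3 lands with bottom-row=5; cleared 0 line(s) (total 0); column heights now [0 3 9 6 7 7], max=9
Drop 5: I rot3 at col 0 lands with bottom-row=0; cleared 0 line(s) (total 0); column heights now [4 3 9 6 7 7], max=9

Answer: ..#...
..#...
..#.##
..###.
..###.
#.#...
###...
##....
##....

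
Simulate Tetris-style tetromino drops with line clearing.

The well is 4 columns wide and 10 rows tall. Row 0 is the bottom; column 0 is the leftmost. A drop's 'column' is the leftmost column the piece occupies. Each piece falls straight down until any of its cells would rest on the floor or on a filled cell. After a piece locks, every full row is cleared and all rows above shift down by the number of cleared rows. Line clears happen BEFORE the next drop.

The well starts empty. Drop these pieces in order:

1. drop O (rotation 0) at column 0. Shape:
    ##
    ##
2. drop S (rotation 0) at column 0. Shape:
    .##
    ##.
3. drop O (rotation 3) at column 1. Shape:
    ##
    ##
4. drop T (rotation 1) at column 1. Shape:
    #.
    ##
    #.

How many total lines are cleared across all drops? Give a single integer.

Drop 1: O rot0 at col 0 lands with bottom-row=0; cleared 0 line(s) (total 0); column heights now [2 2 0 0], max=2
Drop 2: S rot0 at col 0 lands with bottom-row=2; cleared 0 line(s) (total 0); column heights now [3 4 4 0], max=4
Drop 3: O rot3 at col 1 lands with bottom-row=4; cleared 0 line(s) (total 0); column heights now [3 6 6 0], max=6
Drop 4: T rot1 at col 1 lands with bottom-row=6; cleared 0 line(s) (total 0); column heights now [3 9 8 0], max=9

Answer: 0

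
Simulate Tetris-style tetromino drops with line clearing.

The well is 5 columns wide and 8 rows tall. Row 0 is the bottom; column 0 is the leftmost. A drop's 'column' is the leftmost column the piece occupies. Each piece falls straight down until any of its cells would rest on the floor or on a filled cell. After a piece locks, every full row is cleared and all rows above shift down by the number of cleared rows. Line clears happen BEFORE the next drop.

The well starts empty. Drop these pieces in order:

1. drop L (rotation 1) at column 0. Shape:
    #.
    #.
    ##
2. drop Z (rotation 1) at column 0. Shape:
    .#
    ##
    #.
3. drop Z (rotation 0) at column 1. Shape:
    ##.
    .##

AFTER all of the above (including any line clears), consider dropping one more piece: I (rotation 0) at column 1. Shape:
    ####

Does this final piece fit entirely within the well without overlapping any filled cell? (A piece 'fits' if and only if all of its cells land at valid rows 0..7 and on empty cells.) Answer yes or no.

Drop 1: L rot1 at col 0 lands with bottom-row=0; cleared 0 line(s) (total 0); column heights now [3 1 0 0 0], max=3
Drop 2: Z rot1 at col 0 lands with bottom-row=3; cleared 0 line(s) (total 0); column heights now [5 6 0 0 0], max=6
Drop 3: Z rot0 at col 1 lands with bottom-row=5; cleared 0 line(s) (total 0); column heights now [5 7 7 6 0], max=7
Test piece I rot0 at col 1 (width 4): heights before test = [5 7 7 6 0]; fits = True

Answer: yes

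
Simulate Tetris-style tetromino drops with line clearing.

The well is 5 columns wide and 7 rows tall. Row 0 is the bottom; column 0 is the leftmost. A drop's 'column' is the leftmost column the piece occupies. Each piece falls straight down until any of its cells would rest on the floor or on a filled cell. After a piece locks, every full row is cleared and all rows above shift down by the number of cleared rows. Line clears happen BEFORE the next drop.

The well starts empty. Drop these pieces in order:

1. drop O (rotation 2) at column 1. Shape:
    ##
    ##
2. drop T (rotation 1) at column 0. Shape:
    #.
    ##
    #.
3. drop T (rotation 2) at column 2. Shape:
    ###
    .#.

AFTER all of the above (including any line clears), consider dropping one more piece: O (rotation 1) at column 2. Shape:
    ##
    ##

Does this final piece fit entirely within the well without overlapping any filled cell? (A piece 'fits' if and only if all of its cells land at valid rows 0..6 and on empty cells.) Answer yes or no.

Drop 1: O rot2 at col 1 lands with bottom-row=0; cleared 0 line(s) (total 0); column heights now [0 2 2 0 0], max=2
Drop 2: T rot1 at col 0 lands with bottom-row=1; cleared 0 line(s) (total 0); column heights now [4 3 2 0 0], max=4
Drop 3: T rot2 at col 2 lands with bottom-row=1; cleared 1 line(s) (total 1); column heights now [3 2 2 2 0], max=3
Test piece O rot1 at col 2 (width 2): heights before test = [3 2 2 2 0]; fits = True

Answer: yes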